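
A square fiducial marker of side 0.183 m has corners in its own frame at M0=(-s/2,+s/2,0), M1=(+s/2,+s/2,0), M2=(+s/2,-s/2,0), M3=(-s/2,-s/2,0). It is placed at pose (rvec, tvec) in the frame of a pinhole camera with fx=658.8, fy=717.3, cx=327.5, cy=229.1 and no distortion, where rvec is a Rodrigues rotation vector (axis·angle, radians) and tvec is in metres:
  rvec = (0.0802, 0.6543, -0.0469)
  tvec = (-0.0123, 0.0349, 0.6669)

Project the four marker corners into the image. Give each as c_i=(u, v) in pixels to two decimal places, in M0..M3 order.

Intrinsics K: fx=658.8, fy=717.3, cx=327.5, cy=229.1
Marker side s = 0.183 m; corners in marker frame (Z=0):
  M0 = (-0.0915, +0.0915, 0)
  M1 = (+0.0915, +0.0915, 0)
  M2 = (+0.0915, -0.0915, 0)
  M3 = (-0.0915, -0.0915, 0)
rvec = (0.0802, 0.6543, -0.0469), |rvec| = θ = 0.66086 rad = 37.865°
Rodrigues: sinθ=0.61380, 1−cosθ=0.21054; R = I + sinθ·[k]× + (1−cosθ)·[k]×²:
    [+0.79256 +0.06886 +0.60589]
    [-0.01826 +0.99584 -0.08928]
    [-0.60952 +0.05970 +0.79052]
t = (-0.0123, 0.0349, 0.6669) m
M0: Pc = R·M0+t = (-0.07852, +0.12769, +0.72813); u = 658.8·(-0.07852)/0.72813 + 327.5 = 256.4574, v = 717.3·(+0.12769)/0.72813 + 229.1 = 354.8907
M1: Pc = R·M1+t = (+0.06652, +0.12435, +0.61659); u = 658.8·(+0.06652)/0.61659 + 327.5 = 398.5735, v = 717.3·(+0.12435)/0.61659 + 229.1 = 373.7581
M2: Pc = R·M2+t = (+0.05392, -0.05789, +0.60567); u = 658.8·(+0.05392)/0.60567 + 327.5 = 386.1493, v = 717.3·(-0.05789)/0.60567 + 229.1 = 160.5396
M3: Pc = R·M3+t = (-0.09112, -0.05455, +0.71721); u = 658.8·(-0.09112)/0.71721 + 327.5 = 243.8008, v = 717.3·(-0.05455)/0.71721 + 229.1 = 174.5449

c0=(256.46, 354.89) c1=(398.57, 373.76) c2=(386.15, 160.54) c3=(243.80, 174.54)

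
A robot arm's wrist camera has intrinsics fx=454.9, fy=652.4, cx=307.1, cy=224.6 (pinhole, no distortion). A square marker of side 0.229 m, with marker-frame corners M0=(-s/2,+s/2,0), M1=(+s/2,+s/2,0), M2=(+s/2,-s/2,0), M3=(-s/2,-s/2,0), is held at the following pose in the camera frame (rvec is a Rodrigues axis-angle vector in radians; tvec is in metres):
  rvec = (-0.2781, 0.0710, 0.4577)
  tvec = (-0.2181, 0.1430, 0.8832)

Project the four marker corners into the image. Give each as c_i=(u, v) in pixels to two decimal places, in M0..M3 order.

c0=(112.69, 369.17) c1=(216.87, 450.08) c2=(274.34, 292.48) c3=(174.73, 221.60)

Intrinsics K: fx=454.9, fy=652.4, cx=307.1, cy=224.6
Marker side s = 0.229 m; corners in marker frame (Z=0):
  M0 = (-0.1145, +0.1145, 0)
  M1 = (+0.1145, +0.1145, 0)
  M2 = (+0.1145, -0.1145, 0)
  M3 = (-0.1145, -0.1145, 0)
rvec = (-0.2781, 0.0710, 0.4577), |rvec| = θ = 0.54025 rad = 30.954°
Rodrigues: sinθ=0.51435, 1−cosθ=0.14242; R = I + sinθ·[k]× + (1−cosθ)·[k]×²:
    [+0.89532 -0.44539 +0.00549]
    [+0.42612 +0.86004 +0.28062]
    [-0.12971 -0.24891 +0.95980]
t = (-0.2181, 0.1430, 0.8832) m
M0: Pc = R·M0+t = (-0.37161, +0.19268, +0.86955); u = 454.9·(-0.37161)/0.86955 + 307.1 = 112.6939, v = 652.4·(+0.19268)/0.86955 + 224.6 = 369.1651
M1: Pc = R·M1+t = (-0.16658, +0.29027, +0.83985); u = 454.9·(-0.16658)/0.83985 + 307.1 = 216.8708, v = 652.4·(+0.29027)/0.83985 + 224.6 = 450.0804
M2: Pc = R·M2+t = (-0.06459, +0.09332, +0.89685); u = 454.9·(-0.06459)/0.89685 + 307.1 = 274.3394, v = 652.4·(+0.09332)/0.89685 + 224.6 = 292.4818
M3: Pc = R·M3+t = (-0.26962, -0.00427, +0.92655); u = 454.9·(-0.26962)/0.92655 + 307.1 = 174.7290, v = 652.4·(-0.00427)/0.92655 + 224.6 = 221.5965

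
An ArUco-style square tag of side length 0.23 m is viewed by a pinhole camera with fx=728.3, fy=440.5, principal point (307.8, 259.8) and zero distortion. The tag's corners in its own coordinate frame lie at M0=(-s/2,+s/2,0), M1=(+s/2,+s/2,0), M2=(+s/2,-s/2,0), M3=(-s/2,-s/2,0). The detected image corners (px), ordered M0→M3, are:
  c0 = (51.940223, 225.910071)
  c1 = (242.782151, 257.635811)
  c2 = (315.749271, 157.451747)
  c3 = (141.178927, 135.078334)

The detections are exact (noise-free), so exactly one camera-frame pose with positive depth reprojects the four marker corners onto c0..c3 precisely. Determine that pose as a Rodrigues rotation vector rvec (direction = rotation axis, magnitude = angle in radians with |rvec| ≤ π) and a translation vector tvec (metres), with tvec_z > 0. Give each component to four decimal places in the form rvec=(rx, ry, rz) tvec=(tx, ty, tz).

rvec=(-0.4771, 0.1703, 0.3110) tvec=(-0.1369, -0.1297, 0.8280)

Intrinsics K: fx=728.3, fy=440.5, cx=307.8, cy=259.8
Marker side s = 0.23 m; corners in marker frame (Z=0):
  M0 = (-0.1150, +0.1150, 0)
  M1 = (+0.1150, +0.1150, 0)
  M2 = (+0.1150, -0.1150, 0)
  M3 = (-0.1150, -0.1150, 0)
Detected image corners:
  c0 = (51.940223, 225.910071) px
  c1 = (242.782151, 257.635811) px
  c2 = (315.749271, 157.451747) px
  c3 = (141.178927, 135.078334) px
Planar DLT: solve 8×8 A·h = b for H (H[2,2]=1):
  H  [+739.52978 -449.94680 +187.34983]
  H  [+61.93298 +315.28646 +190.77134]
  H  [-0.28078 -0.51185 +1.00000]
B = K⁻¹H; ‖b₁‖=1.207786, ‖b₂‖=1.207786; λ = 2/(‖b₁‖+‖b₂‖) = 0.827961, sign → tz>0 ⇒ λ=+0.827961
r₁ = λ·B[:,0] = (+0.93898,+0.25352,-0.23248); r₂ = λ·B[:,1] = (-0.33241,+0.84256,-0.42379)
r₃ = r₁×r₂ = (+0.08844,+0.47521,+0.87542); SVD([r₁ r₂ r₃]) → R = UVᵀ:
  R  [+0.93898 -0.33241 +0.08844]
  R  [+0.25352 +0.84256 +0.47521]
  R  [-0.23248 -0.42379 +0.87542]
t = (-0.13693, -0.12975, +0.82796) m
tr R = 2.656953; θ = arccos((tr R − 1)/2) = 0.594415 rad = 34.057°
axis k = ((R−Rᵀ)₃₂, (R−Rᵀ)₁₃, (R−Rᵀ)₂₁) / (2 sinθ) = (-0.802647, +0.286516, +0.523131)
rvec = θ·k = (-0.477105, +0.170310, +0.310957)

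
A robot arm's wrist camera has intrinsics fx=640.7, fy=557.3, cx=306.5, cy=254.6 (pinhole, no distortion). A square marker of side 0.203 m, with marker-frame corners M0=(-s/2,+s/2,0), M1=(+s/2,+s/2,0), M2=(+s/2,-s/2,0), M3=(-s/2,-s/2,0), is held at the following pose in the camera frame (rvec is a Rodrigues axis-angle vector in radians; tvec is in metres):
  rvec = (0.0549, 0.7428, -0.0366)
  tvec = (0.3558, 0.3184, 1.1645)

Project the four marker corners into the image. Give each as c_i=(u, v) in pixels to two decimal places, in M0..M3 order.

c0=(454.87, 444.32) c1=(560.47, 466.60) c2=(555.93, 364.68) c3=(450.19, 353.65)

Intrinsics K: fx=640.7, fy=557.3, cx=306.5, cy=254.6
Marker side s = 0.203 m; corners in marker frame (Z=0):
  M0 = (-0.1015, +0.1015, 0)
  M1 = (+0.1015, +0.1015, 0)
  M2 = (+0.1015, -0.1015, 0)
  M3 = (-0.1015, -0.1015, 0)
rvec = (0.0549, 0.7428, -0.0366), |rvec| = θ = 0.74572 rad = 42.727°
Rodrigues: sinθ=0.67850, 1−cosθ=0.26540; R = I + sinθ·[k]× + (1−cosθ)·[k]×²:
    [+0.73603 +0.05276 +0.67488]
    [-0.01384 +0.99792 -0.06293]
    [-0.67680 +0.03698 +0.73524]
t = (0.3558, 0.3184, 1.1645) m
M0: Pc = R·M0+t = (+0.28645, +0.42109, +1.23695); u = 640.7·(+0.28645)/1.23695 + 306.5 = 454.8709, v = 557.3·(+0.42109)/1.23695 + 254.6 = 444.3213
M1: Pc = R·M1+t = (+0.43586, +0.41828, +1.09956); u = 640.7·(+0.43586)/1.09956 + 306.5 = 560.4725, v = 557.3·(+0.41828)/1.09956 + 254.6 = 466.6034
M2: Pc = R·M2+t = (+0.42515, +0.21571, +1.09205); u = 640.7·(+0.42515)/1.09205 + 306.5 = 555.9342, v = 557.3·(+0.21571)/1.09205 + 254.6 = 364.6801
M3: Pc = R·M3+t = (+0.27574, +0.21852, +1.22944); u = 640.7·(+0.27574)/1.22944 + 306.5 = 450.1950, v = 557.3·(+0.21852)/1.22944 + 254.6 = 353.6520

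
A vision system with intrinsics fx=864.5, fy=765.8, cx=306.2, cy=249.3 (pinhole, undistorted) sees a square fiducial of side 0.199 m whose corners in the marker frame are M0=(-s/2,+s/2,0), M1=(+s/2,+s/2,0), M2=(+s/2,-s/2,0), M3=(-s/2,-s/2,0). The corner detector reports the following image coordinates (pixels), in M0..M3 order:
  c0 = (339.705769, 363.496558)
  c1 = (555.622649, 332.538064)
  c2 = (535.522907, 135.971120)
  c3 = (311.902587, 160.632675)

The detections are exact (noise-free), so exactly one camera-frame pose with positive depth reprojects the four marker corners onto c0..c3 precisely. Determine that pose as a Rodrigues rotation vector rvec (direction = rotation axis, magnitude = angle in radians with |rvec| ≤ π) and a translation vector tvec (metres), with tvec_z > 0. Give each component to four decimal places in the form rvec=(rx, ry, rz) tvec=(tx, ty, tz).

Intrinsics K: fx=864.5, fy=765.8, cx=306.2, cy=249.3
Marker side s = 0.199 m; corners in marker frame (Z=0):
  M0 = (-0.0995, +0.0995, 0)
  M1 = (+0.0995, +0.0995, 0)
  M2 = (+0.0995, -0.0995, 0)
  M3 = (-0.0995, -0.0995, 0)
Detected image corners:
  c0 = (339.705769, 363.496558) px
  c1 = (555.622649, 332.538064) px
  c2 = (535.522907, 135.971120) px
  c3 = (311.902587, 160.632675) px
Planar DLT: solve 8×8 A·h = b for H (H[2,2]=1):
  H  [+1182.58862 +188.19752 +437.84553]
  H  [-95.26883 +1042.14845 +249.46521]
  H  [+0.18023 +0.15650 +1.00000]
B = K⁻¹H; ‖b₁‖=1.329172, ‖b₂‖=1.329172; λ = 2/(‖b₁‖+‖b₂‖) = 0.752348, sign → tz>0 ⇒ λ=+0.752348
r₁ = λ·B[:,0] = (+0.98114,-0.13774,+0.13560); r₂ = λ·B[:,1] = (+0.12208,+0.98551,+0.11774)
r₃ = r₁×r₂ = (-0.14985,-0.09897,+0.98374); SVD([r₁ r₂ r₃]) → R = UVᵀ:
  R  [+0.98114 +0.12208 -0.14985]
  R  [-0.13774 +0.98551 -0.09897]
  R  [+0.13560 +0.11774 +0.98374]
t = (+0.11457, +0.00016, +0.75235) m
tr R = 2.950398; θ = arccos((tr R − 1)/2) = 0.223179 rad = 12.787°
axis k = ((R−Rᵀ)₃₂, (R−Rᵀ)₁₃, (R−Rᵀ)₂₁) / (2 sinθ) = (+0.489566, -0.644845, -0.586942)
rvec = θ·k = (+0.109261, -0.143916, -0.130993)

rvec=(0.1093, -0.1439, -0.1310) tvec=(0.1146, 0.0002, 0.7523)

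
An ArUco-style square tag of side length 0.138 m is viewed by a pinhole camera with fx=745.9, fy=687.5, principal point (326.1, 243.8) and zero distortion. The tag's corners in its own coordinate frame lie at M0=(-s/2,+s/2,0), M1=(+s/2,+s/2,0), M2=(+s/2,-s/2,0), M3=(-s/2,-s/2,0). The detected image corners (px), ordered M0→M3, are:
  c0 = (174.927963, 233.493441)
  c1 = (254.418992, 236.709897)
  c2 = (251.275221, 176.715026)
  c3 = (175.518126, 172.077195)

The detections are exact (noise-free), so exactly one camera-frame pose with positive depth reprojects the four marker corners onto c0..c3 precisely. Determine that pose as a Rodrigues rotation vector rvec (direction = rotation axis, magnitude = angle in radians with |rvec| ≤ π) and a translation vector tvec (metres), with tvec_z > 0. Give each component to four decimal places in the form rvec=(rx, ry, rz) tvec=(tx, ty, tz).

rvec=(-0.4978, -0.2643, -0.0245) tvec=(-0.1993, -0.0771, 1.3324)

Intrinsics K: fx=745.9, fy=687.5, cx=326.1, cy=243.8
Marker side s = 0.138 m; corners in marker frame (Z=0):
  M0 = (-0.0690, +0.0690, 0)
  M1 = (+0.0690, +0.0690, 0)
  M2 = (+0.0690, -0.0690, 0)
  M3 = (-0.0690, -0.0690, 0)
Detected image corners:
  c0 = (174.927963, 233.493441) px
  c1 = (254.418992, 236.709897) px
  c2 = (251.275221, 176.715026) px
  c3 = (175.518126, 172.077195) px
Planar DLT: solve 8×8 A·h = b for H (H[2,2]=1):
  H  [+603.35010 -65.85202 +214.53490]
  H  [+67.98091 +367.80941 +204.03830]
  H  [+0.19242 -0.35174 +1.00000]
B = K⁻¹H; ‖b₁‖=0.750498, ‖b₂‖=0.750498; λ = 2/(‖b₁‖+‖b₂‖) = 1.332448, sign → tz>0 ⇒ λ=+1.332448
r₁ = λ·B[:,0] = (+0.96571,+0.04083,+0.25639); r₂ = λ·B[:,1] = (+0.08726,+0.87905,-0.46867)
r₃ = r₁×r₂ = (-0.24452,+0.47497,+0.84535); SVD([r₁ r₂ r₃]) → R = UVᵀ:
  R  [+0.96571 +0.08726 -0.24452]
  R  [+0.04083 +0.87905 +0.47497]
  R  [+0.25639 -0.46867 +0.84535]
t = (-0.19930, -0.07706, +1.33245) m
tr R = 2.690109; θ = arccos((tr R − 1)/2) = 0.564129 rad = 32.322°
axis k = ((R−Rᵀ)₃₂, (R−Rᵀ)₁₃, (R−Rᵀ)₂₁) / (2 sinθ) = (-0.882436, -0.468424, -0.043418)
rvec = θ·k = (-0.497808, -0.264252, -0.024494)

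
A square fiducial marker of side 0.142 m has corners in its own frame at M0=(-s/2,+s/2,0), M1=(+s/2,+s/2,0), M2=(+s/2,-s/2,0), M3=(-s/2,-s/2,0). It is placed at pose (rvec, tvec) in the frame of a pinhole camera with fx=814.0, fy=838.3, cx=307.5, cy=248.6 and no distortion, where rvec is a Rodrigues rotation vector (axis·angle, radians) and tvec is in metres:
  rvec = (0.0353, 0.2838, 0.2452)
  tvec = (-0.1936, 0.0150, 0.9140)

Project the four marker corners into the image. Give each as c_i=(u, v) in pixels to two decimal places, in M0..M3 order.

c0=(67.78, 308.01) c1=(177.02, 342.91) c2=(206.05, 214.21) c3=(94.45, 184.32)

Intrinsics K: fx=814.0, fy=838.3, cx=307.5, cy=248.6
Marker side s = 0.142 m; corners in marker frame (Z=0):
  M0 = (-0.0710, +0.0710, 0)
  M1 = (+0.0710, +0.0710, 0)
  M2 = (+0.0710, -0.0710, 0)
  M3 = (-0.0710, -0.0710, 0)
rvec = (0.0353, 0.2838, 0.2452), |rvec| = θ = 0.37671 rad = 21.584°
Rodrigues: sinθ=0.36786, 1−cosθ=0.07012; R = I + sinθ·[k]× + (1−cosθ)·[k]×²:
    [+0.93050 -0.23449 +0.28141]
    [+0.24439 +0.96968 -0.00009]
    [-0.27286 +0.06886 +0.95959]
t = (-0.1936, 0.0150, 0.9140) m
M0: Pc = R·M0+t = (-0.27631, +0.06650, +0.93826); u = 814.0·(-0.27631)/0.93826 + 307.5 = 67.7805, v = 838.3·(+0.06650)/0.93826 + 248.6 = 308.0109
M1: Pc = R·M1+t = (-0.14418, +0.10120, +0.89952); u = 814.0·(-0.14418)/0.89952 + 307.5 = 177.0236, v = 838.3·(+0.10120)/0.89952 + 248.6 = 342.9118
M2: Pc = R·M2+t = (-0.11089, -0.03650, +0.88974); u = 814.0·(-0.11089)/0.88974 + 307.5 = 206.0531, v = 838.3·(-0.03650)/0.88974 + 248.6 = 214.2147
M3: Pc = R·M3+t = (-0.24302, -0.07120, +0.92848); u = 814.0·(-0.24302)/0.92848 + 307.5 = 94.4482, v = 838.3·(-0.07120)/0.92848 + 248.6 = 184.3167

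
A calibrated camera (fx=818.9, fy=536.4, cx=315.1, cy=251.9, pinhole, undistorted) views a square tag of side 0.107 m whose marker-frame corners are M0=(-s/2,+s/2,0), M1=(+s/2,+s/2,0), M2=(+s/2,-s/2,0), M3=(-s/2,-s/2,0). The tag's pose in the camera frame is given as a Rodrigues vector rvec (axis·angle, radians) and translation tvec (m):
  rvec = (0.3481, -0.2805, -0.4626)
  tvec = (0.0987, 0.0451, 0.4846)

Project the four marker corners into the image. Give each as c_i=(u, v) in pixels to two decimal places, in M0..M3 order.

c0=(436.27, 376.98) c1=(577.69, 318.89) c2=(529.60, 223.21) c3=(373.19, 282.45)

Intrinsics K: fx=818.9, fy=536.4, cx=315.1, cy=251.9
Marker side s = 0.107 m; corners in marker frame (Z=0):
  M0 = (-0.0535, +0.0535, 0)
  M1 = (+0.0535, +0.0535, 0)
  M2 = (+0.0535, -0.0535, 0)
  M3 = (-0.0535, -0.0535, 0)
rvec = (0.3481, -0.2805, -0.4626), |rvec| = θ = 0.64331 rad = 36.859°
Rodrigues: sinθ=0.59985, 1−cosθ=0.19989; R = I + sinθ·[k]× + (1−cosθ)·[k]×²:
    [+0.85864 +0.38419 -0.33933]
    [-0.47851 +0.83811 -0.26191]
    [+0.18377 +0.38725 +0.90347]
t = (0.0987, 0.0451, 0.4846) m
M0: Pc = R·M0+t = (+0.07332, +0.11554, +0.49549); u = 818.9·(+0.07332)/0.49549 + 315.1 = 436.2721, v = 536.4·(+0.11554)/0.49549 + 251.9 = 376.9796
M1: Pc = R·M1+t = (+0.16519, +0.06434, +0.51515); u = 818.9·(+0.16519)/0.51515 + 315.1 = 577.6934, v = 536.4·(+0.06434)/0.51515 + 251.9 = 318.8930
M2: Pc = R·M2+t = (+0.12408, -0.02534, +0.47371); u = 818.9·(+0.12408)/0.47371 + 315.1 = 529.6004, v = 536.4·(-0.02534)/0.47371 + 251.9 = 223.2077
M3: Pc = R·M3+t = (+0.03221, +0.02586, +0.45405); u = 818.9·(+0.03221)/0.45405 + 315.1 = 373.1903, v = 536.4·(+0.02586)/0.45405 + 251.9 = 282.4513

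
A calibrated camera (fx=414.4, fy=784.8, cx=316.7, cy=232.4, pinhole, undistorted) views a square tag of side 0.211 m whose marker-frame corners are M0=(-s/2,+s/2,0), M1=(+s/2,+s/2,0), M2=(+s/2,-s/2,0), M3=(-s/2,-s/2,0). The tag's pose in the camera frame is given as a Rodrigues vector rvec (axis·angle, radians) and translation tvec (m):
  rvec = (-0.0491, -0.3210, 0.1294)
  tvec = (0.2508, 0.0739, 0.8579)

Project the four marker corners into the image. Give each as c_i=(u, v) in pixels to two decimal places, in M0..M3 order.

c0=(387.14, 389.97) c1=(475.00, 403.48) c2=(484.03, 218.07) c3=(398.41, 190.16)

Intrinsics K: fx=414.4, fy=784.8, cx=316.7, cy=232.4
Marker side s = 0.211 m; corners in marker frame (Z=0):
  M0 = (-0.1055, +0.1055, 0)
  M1 = (+0.1055, +0.1055, 0)
  M2 = (+0.1055, -0.1055, 0)
  M3 = (-0.1055, -0.1055, 0)
rvec = (-0.0491, -0.3210, 0.1294), |rvec| = θ = 0.34957 rad = 20.029°
Rodrigues: sinθ=0.34249, 1−cosθ=0.06048; R = I + sinθ·[k]× + (1−cosθ)·[k]×²:
    [+0.94071 -0.11898 -0.31765]
    [+0.13458 +0.99052 +0.02755]
    [+0.31136 -0.06866 +0.94781]
t = (0.2508, 0.0739, 0.8579) m
M0: Pc = R·M0+t = (+0.13900, +0.16420, +0.81781); u = 414.4·(+0.13900)/0.81781 + 316.7 = 387.1353, v = 784.8·(+0.16420)/0.81781 + 232.4 = 389.9741
M1: Pc = R·M1+t = (+0.33749, +0.19260, +0.88350); u = 414.4·(+0.33749)/0.88350 + 316.7 = 474.9982, v = 784.8·(+0.19260)/0.88350 + 232.4 = 403.4813
M2: Pc = R·M2+t = (+0.36260, -0.01640, +0.89799); u = 414.4·(+0.36260)/0.89799 + 316.7 = 484.0294, v = 784.8·(-0.01640)/0.89799 + 232.4 = 218.0659
M3: Pc = R·M3+t = (+0.16411, -0.04480, +0.83230); u = 414.4·(+0.16411)/0.83230 + 316.7 = 398.4089, v = 784.8·(-0.04480)/0.83230 + 232.4 = 190.1583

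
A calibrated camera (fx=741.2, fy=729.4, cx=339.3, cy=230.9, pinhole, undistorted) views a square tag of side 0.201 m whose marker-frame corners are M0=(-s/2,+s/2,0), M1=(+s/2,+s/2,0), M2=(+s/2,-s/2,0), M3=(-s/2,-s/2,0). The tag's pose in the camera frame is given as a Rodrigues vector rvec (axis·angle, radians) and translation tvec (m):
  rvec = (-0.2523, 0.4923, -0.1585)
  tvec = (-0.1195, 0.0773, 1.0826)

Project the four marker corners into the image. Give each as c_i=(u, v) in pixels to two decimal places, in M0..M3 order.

c0=(205.89, 359.98) c1=(322.36, 340.91) c2=(310.73, 203.52) c3=(200.77, 232.34)

Intrinsics K: fx=741.2, fy=729.4, cx=339.3, cy=230.9
Marker side s = 0.201 m; corners in marker frame (Z=0):
  M0 = (-0.1005, +0.1005, 0)
  M1 = (+0.1005, +0.1005, 0)
  M2 = (+0.1005, -0.1005, 0)
  M3 = (-0.1005, -0.1005, 0)
rvec = (-0.2523, 0.4923, -0.1585), |rvec| = θ = 0.57544 rad = 32.971°
Rodrigues: sinθ=0.54421, 1−cosθ=0.16105; R = I + sinθ·[k]× + (1−cosθ)·[k]×²:
    [+0.86991 +0.08949 +0.48503]
    [-0.21030 +0.95682 +0.20065]
    [-0.44613 -0.27655 +0.85117]
t = (-0.1195, 0.0773, 1.0826) m
M0: Pc = R·M0+t = (-0.19793, +0.19460, +1.09964); u = 741.2·(-0.19793)/1.09964 + 339.3 = 205.8861, v = 729.4·(+0.19460)/1.09964 + 230.9 = 359.9770
M1: Pc = R·M1+t = (-0.02308, +0.15233, +1.00997); u = 741.2·(-0.02308)/1.00997 + 339.3 = 322.3615, v = 729.4·(+0.15233)/1.00997 + 230.9 = 340.9090
M2: Pc = R·M2+t = (-0.04107, -0.04000, +1.06556); u = 741.2·(-0.04107)/1.06556 + 339.3 = 310.7335, v = 729.4·(-0.04000)/1.06556 + 230.9 = 203.5216
M3: Pc = R·M3+t = (-0.21592, +0.00227, +1.15523); u = 741.2·(-0.21592)/1.15523 + 339.3 = 200.7652, v = 729.4·(+0.00227)/1.15523 + 230.9 = 232.3364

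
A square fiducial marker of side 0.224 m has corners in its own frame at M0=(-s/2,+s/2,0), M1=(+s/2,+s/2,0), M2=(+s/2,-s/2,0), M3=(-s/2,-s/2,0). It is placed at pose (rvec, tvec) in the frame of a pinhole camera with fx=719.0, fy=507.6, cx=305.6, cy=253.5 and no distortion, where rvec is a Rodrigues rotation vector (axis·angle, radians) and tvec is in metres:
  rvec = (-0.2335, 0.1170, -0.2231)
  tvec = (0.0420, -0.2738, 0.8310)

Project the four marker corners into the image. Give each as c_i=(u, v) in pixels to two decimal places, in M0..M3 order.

Intrinsics K: fx=719.0, fy=507.6, cx=305.6, cy=253.5
Marker side s = 0.224 m; corners in marker frame (Z=0):
  M0 = (-0.1120, +0.1120, 0)
  M1 = (+0.1120, +0.1120, 0)
  M2 = (+0.1120, -0.1120, 0)
  M3 = (-0.1120, -0.1120, 0)
rvec = (-0.2335, 0.1170, -0.2231), |rvec| = θ = 0.34349 rad = 19.680°
Rodrigues: sinθ=0.33677, 1−cosθ=0.05841; R = I + sinθ·[k]× + (1−cosθ)·[k]×²:
    [+0.96858 +0.20521 +0.14050]
    [-0.23226 +0.94836 +0.21601]
    [-0.08892 -0.24186 +0.96623]
t = (0.0420, -0.2738, 0.8310) m
M0: Pc = R·M0+t = (-0.04350, -0.14157, +0.81387); u = 719.0·(-0.04350)/0.81387 + 305.6 = 267.1733, v = 507.6·(-0.14157)/0.81387 + 253.5 = 165.2049
M1: Pc = R·M1+t = (+0.17346, -0.19360, +0.79395); u = 719.0·(+0.17346)/0.79395 + 305.6 = 462.6889, v = 507.6·(-0.19360)/0.79395 + 253.5 = 129.7271
M2: Pc = R·M2+t = (+0.12750, -0.40603, +0.84813); u = 719.0·(+0.12750)/0.84813 + 305.6 = 413.6854, v = 507.6·(-0.40603)/0.84813 + 253.5 = 10.4934
M3: Pc = R·M3+t = (-0.08946, -0.35400, +0.86805); u = 719.0·(-0.08946)/0.86805 + 305.6 = 231.4967, v = 507.6·(-0.35400)/0.86805 + 253.5 = 46.4930

c0=(267.17, 165.20) c1=(462.69, 129.73) c2=(413.69, 10.49) c3=(231.50, 46.49)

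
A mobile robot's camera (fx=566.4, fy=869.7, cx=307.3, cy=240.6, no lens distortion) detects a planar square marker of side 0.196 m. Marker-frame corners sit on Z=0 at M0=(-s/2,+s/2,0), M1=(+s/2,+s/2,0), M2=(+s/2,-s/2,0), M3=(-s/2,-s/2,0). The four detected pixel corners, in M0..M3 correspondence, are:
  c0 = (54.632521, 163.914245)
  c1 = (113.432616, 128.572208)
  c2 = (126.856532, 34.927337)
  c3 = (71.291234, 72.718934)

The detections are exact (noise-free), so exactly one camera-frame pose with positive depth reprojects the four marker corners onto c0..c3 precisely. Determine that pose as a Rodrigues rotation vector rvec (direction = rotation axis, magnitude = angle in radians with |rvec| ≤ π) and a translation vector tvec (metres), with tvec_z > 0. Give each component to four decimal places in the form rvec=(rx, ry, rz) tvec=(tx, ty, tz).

Intrinsics K: fx=566.4, fy=869.7, cx=307.3, cy=240.6
Marker side s = 0.196 m; corners in marker frame (Z=0):
  M0 = (-0.0980, +0.0980, 0)
  M1 = (+0.0980, +0.0980, 0)
  M2 = (+0.0980, -0.0980, 0)
  M3 = (-0.0980, -0.0980, 0)
Detected image corners:
  c0 = (54.632521, 163.914245) px
  c1 = (113.432616, 128.572208) px
  c2 = (126.856532, 34.927337) px
  c3 = (71.291234, 72.718934) px
Planar DLT: solve 8×8 A·h = b for H (H[2,2]=1):
  H  [+265.96773 -110.09501 +91.03986]
  H  [-214.63587 +435.16366 +98.89334]
  H  [-0.27840 -0.36185 +1.00000]
B = K⁻¹H; ‖b₁‖=0.701069, ‖b₂‖=0.701069; λ = 2/(‖b₁‖+‖b₂‖) = 1.426394, sign → tz>0 ⇒ λ=+1.426394
r₁ = λ·B[:,0] = (+0.88525,-0.24217,-0.39710); r₂ = λ·B[:,1] = (+0.00277,+0.85650,-0.51614)
r₃ = r₁×r₂ = (+0.46511,+0.45581,+0.75889); SVD([r₁ r₂ r₃]) → R = UVᵀ:
  R  [+0.88525 +0.00277 +0.46511]
  R  [-0.24217 +0.85650 +0.45581]
  R  [-0.39710 -0.51614 +0.75889]
t = (-0.54462, -0.23241, +1.42639) m
tr R = 2.500635; θ = arccos((tr R − 1)/2) = 0.722254 rad = 41.382°
axis k = ((R−Rᵀ)₃₂, (R−Rᵀ)₁₃, (R−Rᵀ)₂₁) / (2 sinθ) = (-0.735125, +0.652127, -0.185258)
rvec = θ·k = (-0.530947, +0.471002, -0.133803)

rvec=(-0.5309, 0.4710, -0.1338) tvec=(-0.5446, -0.2324, 1.4264)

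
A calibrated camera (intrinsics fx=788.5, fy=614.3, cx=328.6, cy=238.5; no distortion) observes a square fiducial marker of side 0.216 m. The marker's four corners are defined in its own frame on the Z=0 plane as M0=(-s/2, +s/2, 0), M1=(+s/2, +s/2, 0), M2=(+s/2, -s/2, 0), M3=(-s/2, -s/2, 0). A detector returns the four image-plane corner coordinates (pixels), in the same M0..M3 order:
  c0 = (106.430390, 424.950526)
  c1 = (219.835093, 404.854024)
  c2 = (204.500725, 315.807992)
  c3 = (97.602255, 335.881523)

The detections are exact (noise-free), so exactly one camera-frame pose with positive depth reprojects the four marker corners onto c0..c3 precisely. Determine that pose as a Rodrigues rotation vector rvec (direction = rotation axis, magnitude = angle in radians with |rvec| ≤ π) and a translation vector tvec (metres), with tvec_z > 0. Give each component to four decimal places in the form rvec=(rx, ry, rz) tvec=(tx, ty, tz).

rvec=(-0.3912, 0.1343, -0.2230) tvec=(-0.3200, 0.3120, 1.4669)

Intrinsics K: fx=788.5, fy=614.3, cx=328.6, cy=238.5
Marker side s = 0.216 m; corners in marker frame (Z=0):
  M0 = (-0.1080, +0.1080, 0)
  M1 = (+0.1080, +0.1080, 0)
  M2 = (+0.1080, -0.1080, 0)
  M3 = (-0.1080, -0.1080, 0)
Detected image corners:
  c0 = (106.430390, 424.950526) px
  c1 = (219.835093, 404.854024) px
  c2 = (204.500725, 315.807992) px
  c3 = (97.602255, 335.881523) px
Planar DLT: solve 8×8 A·h = b for H (H[2,2]=1):
  H  [+500.25555 +13.89503 +156.56689]
  H  [-114.84330 +313.42077 +369.15358]
  H  [-0.05902 -0.26698 +1.00000]
B = K⁻¹H; ‖b₁‖=0.681702, ‖b₂‖=0.681702; λ = 2/(‖b₁‖+‖b₂‖) = 1.466917, sign → tz>0 ⇒ λ=+1.466917
r₁ = λ·B[:,0] = (+0.96675,-0.24063,-0.08657); r₂ = λ·B[:,1] = (+0.18906,+0.90049,-0.39164)
r₃ = r₁×r₂ = (+0.17220,+0.36225,+0.91604); SVD([r₁ r₂ r₃]) → R = UVᵀ:
  R  [+0.96675 +0.18906 +0.17220]
  R  [-0.24063 +0.90049 +0.36225]
  R  [-0.08657 -0.39164 +0.91604]
t = (-0.32005, +0.31199, +1.46692) m
tr R = 2.783271; θ = arccos((tr R − 1)/2) = 0.469852 rad = 26.921°
axis k = ((R−Rᵀ)₃₂, (R−Rᵀ)₁₃, (R−Rᵀ)₂₁) / (2 sinθ) = (-0.832559, +0.285776, -0.474529)
rvec = θ·k = (-0.391179, +0.134272, -0.222958)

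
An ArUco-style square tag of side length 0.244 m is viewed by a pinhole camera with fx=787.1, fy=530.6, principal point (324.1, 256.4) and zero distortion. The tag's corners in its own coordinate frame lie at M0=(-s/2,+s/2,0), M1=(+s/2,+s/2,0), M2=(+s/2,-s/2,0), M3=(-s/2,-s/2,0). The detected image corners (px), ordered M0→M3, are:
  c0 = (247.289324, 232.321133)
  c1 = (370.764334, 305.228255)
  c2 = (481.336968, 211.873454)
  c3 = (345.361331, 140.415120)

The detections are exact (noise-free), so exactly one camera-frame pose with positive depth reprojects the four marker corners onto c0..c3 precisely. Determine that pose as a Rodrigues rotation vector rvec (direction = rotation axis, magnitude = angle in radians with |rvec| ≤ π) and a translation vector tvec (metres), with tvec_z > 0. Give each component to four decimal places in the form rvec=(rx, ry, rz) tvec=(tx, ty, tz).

rvec=(0.1410, 0.3284, 0.6730) tvec=(0.0476, -0.0702, 1.1040)

Intrinsics K: fx=787.1, fy=530.6, cx=324.1, cy=256.4
Marker side s = 0.244 m; corners in marker frame (Z=0):
  M0 = (-0.1220, +0.1220, 0)
  M1 = (+0.1220, +0.1220, 0)
  M2 = (+0.1220, -0.1220, 0)
  M3 = (-0.1220, -0.1220, 0)
Detected image corners:
  c0 = (247.289324, 232.321133) px
  c1 = (370.764334, 305.228255) px
  c2 = (481.336968, 211.873454) px
  c3 = (345.361331, 140.415120) px
Planar DLT: solve 8×8 A·h = b for H (H[2,2]=1):
  H  [+448.43496 -350.59128 +358.03571]
  H  [+245.05373 +426.51000 +222.64572]
  H  [-0.22860 +0.21109 +1.00000]
B = K⁻¹H; ‖b₁‖=0.905815, ‖b₂‖=0.905815; λ = 2/(‖b₁‖+‖b₂‖) = 1.103979, sign → tz>0 ⇒ λ=+1.103979
r₁ = λ·B[:,0] = (+0.73289,+0.63181,-0.25237); r₂ = λ·B[:,1] = (-0.58770,+0.77479,+0.23304)
r₃ = r₁×r₂ = (+0.34277,-0.02248,+0.93915); SVD([r₁ r₂ r₃]) → R = UVᵀ:
  R  [+0.73289 -0.58770 +0.34277]
  R  [+0.63181 +0.77479 -0.02248]
  R  [-0.25237 +0.23304 +0.93915]
t = (+0.04760, -0.07023, +1.10398) m
tr R = 2.446829; θ = arccos((tr R − 1)/2) = 0.762061 rad = 43.663°
axis k = ((R−Rᵀ)₃₂, (R−Rᵀ)₁₃, (R−Rᵀ)₂₁) / (2 sinθ) = (+0.185051, +0.431001, +0.883173)
rvec = θ·k = (+0.141020, +0.328449, +0.673032)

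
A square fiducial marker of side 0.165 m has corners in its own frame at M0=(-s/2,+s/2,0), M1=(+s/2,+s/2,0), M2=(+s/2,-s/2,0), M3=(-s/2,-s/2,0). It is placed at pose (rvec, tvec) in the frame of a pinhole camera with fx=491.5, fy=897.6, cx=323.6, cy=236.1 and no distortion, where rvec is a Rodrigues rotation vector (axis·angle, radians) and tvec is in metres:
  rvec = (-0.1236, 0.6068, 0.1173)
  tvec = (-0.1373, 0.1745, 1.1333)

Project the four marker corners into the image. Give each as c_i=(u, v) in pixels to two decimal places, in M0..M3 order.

c0=(232.92, 427.08) c1=(286.22, 453.92) c2=(297.51, 317.61) c3=(243.91, 301.94)

Intrinsics K: fx=491.5, fy=897.6, cx=323.6, cy=236.1
Marker side s = 0.165 m; corners in marker frame (Z=0):
  M0 = (-0.0825, +0.0825, 0)
  M1 = (+0.0825, +0.0825, 0)
  M2 = (+0.0825, -0.0825, 0)
  M3 = (-0.0825, -0.0825, 0)
rvec = (-0.1236, 0.6068, 0.1173), |rvec| = θ = 0.63027 rad = 36.112°
Rodrigues: sinθ=0.58936, 1−cosθ=0.19213; R = I + sinθ·[k]× + (1−cosθ)·[k]×²:
    [+0.81526 -0.14596 +0.56040]
    [+0.07341 +0.98596 +0.15000]
    [-0.57443 -0.08115 +0.81452]
t = (-0.1373, 0.1745, 1.1333) m
M0: Pc = R·M0+t = (-0.21660, +0.24978, +1.17400); u = 491.5·(-0.21660)/1.17400 + 323.6 = 232.9189, v = 897.6·(+0.24978)/1.17400 + 236.1 = 427.0777
M1: Pc = R·M1+t = (-0.08208, +0.26190, +1.07921); u = 491.5·(-0.08208)/1.07921 + 323.6 = 286.2174, v = 897.6·(+0.26190)/1.07921 + 236.1 = 453.9246
M2: Pc = R·M2+t = (-0.05800, +0.09922, +1.09260); u = 491.5·(-0.05800)/1.09260 + 323.6 = 297.5094, v = 897.6·(+0.09922)/1.09260 + 236.1 = 317.6075
M3: Pc = R·M3+t = (-0.19252, +0.08710, +1.18739); u = 491.5·(-0.19252)/1.18739 + 323.6 = 243.9106, v = 897.6·(+0.08710)/1.18739 + 236.1 = 301.9446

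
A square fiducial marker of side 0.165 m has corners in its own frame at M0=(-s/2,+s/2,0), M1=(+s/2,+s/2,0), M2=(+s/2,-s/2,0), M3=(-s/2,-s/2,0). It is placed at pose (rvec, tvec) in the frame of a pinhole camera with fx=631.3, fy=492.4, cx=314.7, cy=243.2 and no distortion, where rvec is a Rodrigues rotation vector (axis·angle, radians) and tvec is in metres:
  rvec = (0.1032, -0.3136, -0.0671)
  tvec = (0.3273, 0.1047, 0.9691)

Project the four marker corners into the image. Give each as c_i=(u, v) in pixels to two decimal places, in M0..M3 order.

Intrinsics K: fx=631.3, fy=492.4, cx=314.7, cy=243.2
Marker side s = 0.165 m; corners in marker frame (Z=0):
  M0 = (-0.0825, +0.0825, 0)
  M1 = (+0.0825, +0.0825, 0)
  M2 = (+0.0825, -0.0825, 0)
  M3 = (-0.0825, -0.0825, 0)
rvec = (0.1032, -0.3136, -0.0671), |rvec| = θ = 0.33689 rad = 19.303°
Rodrigues: sinθ=0.33056, 1−cosθ=0.05621; R = I + sinθ·[k]× + (1−cosθ)·[k]×²:
    [+0.94906 +0.04981 -0.31113]
    [-0.08187 +0.99250 -0.09084]
    [+0.30427 +0.11168 +0.94602]
t = (0.3273, 0.1047, 0.9691) m
M0: Pc = R·M0+t = (+0.25311, +0.19333, +0.95321); u = 631.3·(+0.25311)/0.95321 + 314.7 = 482.3327, v = 492.4·(+0.19333)/0.95321 + 243.2 = 343.0709
M1: Pc = R·M1+t = (+0.40971, +0.17983, +1.00342); u = 631.3·(+0.40971)/1.00342 + 314.7 = 572.4673, v = 492.4·(+0.17983)/1.00342 + 243.2 = 331.4453
M2: Pc = R·M2+t = (+0.40149, +0.01607, +0.98499); u = 631.3·(+0.40149)/0.98499 + 314.7 = 572.0223, v = 492.4·(+0.01607)/0.98499 + 243.2 = 251.2310
M3: Pc = R·M3+t = (+0.24489, +0.02957, +0.93478); u = 631.3·(+0.24489)/0.93478 + 314.7 = 480.0870, v = 492.4·(+0.02957)/0.93478 + 243.2 = 258.7778

c0=(482.33, 343.07) c1=(572.47, 331.45) c2=(572.02, 251.23) c3=(480.09, 258.78)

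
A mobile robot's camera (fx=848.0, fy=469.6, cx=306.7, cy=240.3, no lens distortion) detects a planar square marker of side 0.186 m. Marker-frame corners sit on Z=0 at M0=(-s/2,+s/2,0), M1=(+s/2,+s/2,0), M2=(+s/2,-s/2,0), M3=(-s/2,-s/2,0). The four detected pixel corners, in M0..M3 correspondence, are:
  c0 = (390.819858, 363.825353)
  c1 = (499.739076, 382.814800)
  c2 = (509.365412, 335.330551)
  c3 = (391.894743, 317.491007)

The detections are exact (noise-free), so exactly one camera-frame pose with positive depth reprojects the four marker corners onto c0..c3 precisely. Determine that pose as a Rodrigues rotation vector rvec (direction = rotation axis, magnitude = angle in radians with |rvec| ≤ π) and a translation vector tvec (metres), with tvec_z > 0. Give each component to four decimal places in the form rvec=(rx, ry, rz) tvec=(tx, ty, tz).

Intrinsics K: fx=848.0, fy=469.6, cx=306.7, cy=240.3
Marker side s = 0.186 m; corners in marker frame (Z=0):
  M0 = (-0.0930, +0.0930, 0)
  M1 = (+0.0930, +0.0930, 0)
  M2 = (+0.0930, -0.0930, 0)
  M3 = (-0.0930, -0.0930, 0)
Detected image corners:
  c0 = (390.819858, 363.825353) px
  c1 = (499.739076, 382.814800) px
  c2 = (509.365412, 335.330551) px
  c3 = (391.894743, 317.491007) px
Planar DLT: solve 8×8 A·h = b for H (H[2,2]=1):
  H  [+479.65283 +147.73265 +446.35208]
  H  [-0.92070 +389.49194 +350.47707]
  H  [-0.28593 +0.39265 +1.00000]
B = K⁻¹H; ‖b₁‖=0.741760, ‖b₂‖=0.741760; λ = 2/(‖b₁‖+‖b₂‖) = 1.348145, sign → tz>0 ⇒ λ=+1.348145
r₁ = λ·B[:,0] = (+0.90196,+0.19461,-0.38547); r₂ = λ·B[:,1] = (+0.04341,+0.84730,+0.52934)
r₃ = r₁×r₂ = (+0.42962,-0.49418,+0.75578); SVD([r₁ r₂ r₃]) → R = UVᵀ:
  R  [+0.90196 +0.04341 +0.42962]
  R  [+0.19461 +0.84730 -0.49418]
  R  [-0.38547 +0.52934 +0.75578]
t = (+0.22202, +0.31630, +1.34814) m
tr R = 2.505041; θ = arccos((tr R − 1)/2) = 0.718916 rad = 41.191°
axis k = ((R−Rᵀ)₃₂, (R−Rᵀ)₁₃, (R−Rᵀ)₂₁) / (2 sinθ) = (+0.777086, +0.618838, +0.114790)
rvec = θ·k = (+0.558659, +0.444892, +0.082524)

rvec=(0.5587, 0.4449, 0.0825) tvec=(0.2220, 0.3163, 1.3481)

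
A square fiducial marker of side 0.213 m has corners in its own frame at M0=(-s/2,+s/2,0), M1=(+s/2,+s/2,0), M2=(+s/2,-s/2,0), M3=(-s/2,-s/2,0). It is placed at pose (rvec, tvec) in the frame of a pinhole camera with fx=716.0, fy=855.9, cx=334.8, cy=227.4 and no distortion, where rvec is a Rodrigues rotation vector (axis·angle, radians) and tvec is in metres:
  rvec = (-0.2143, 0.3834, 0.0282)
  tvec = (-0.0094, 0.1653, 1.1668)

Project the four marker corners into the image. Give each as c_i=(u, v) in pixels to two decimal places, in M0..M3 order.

Intrinsics K: fx=716.0, fy=855.9, cx=334.8, cy=227.4
Marker side s = 0.213 m; corners in marker frame (Z=0):
  M0 = (-0.1065, +0.1065, 0)
  M1 = (+0.1065, +0.1065, 0)
  M2 = (+0.1065, -0.1065, 0)
  M3 = (-0.1065, -0.1065, 0)
rvec = (-0.2143, 0.3834, 0.0282), |rvec| = θ = 0.44013 rad = 25.218°
Rodrigues: sinθ=0.42606, 1−cosθ=0.09530; R = I + sinθ·[k]× + (1−cosθ)·[k]×²:
    [+0.92729 -0.06772 +0.36817]
    [-0.01312 +0.97701 +0.21277]
    [-0.37411 -0.20213 +0.90509]
t = (-0.0094, 0.1653, 1.1668) m
M0: Pc = R·M0+t = (-0.11537, +0.27075, +1.18512); u = 716.0·(-0.11537)/1.18512 + 334.8 = 265.0989, v = 855.9·(+0.27075)/1.18512 + 227.4 = 422.9375
M1: Pc = R·M1+t = (+0.08214, +0.26795, +1.10543); u = 716.0·(+0.08214)/1.10543 + 334.8 = 388.0057, v = 855.9·(+0.26795)/1.10543 + 227.4 = 434.8687
M2: Pc = R·M2+t = (+0.09657, +0.05985, +1.14848); u = 716.0·(+0.09657)/1.14848 + 334.8 = 395.0039, v = 855.9·(+0.05985)/1.14848 + 227.4 = 272.0030
M3: Pc = R·M3+t = (-0.10094, +0.06265, +1.22817); u = 716.0·(-0.10094)/1.22817 + 334.8 = 275.9515, v = 855.9·(+0.06265)/1.22817 + 227.4 = 271.0572

c0=(265.10, 422.94) c1=(388.01, 434.87) c2=(395.00, 272.00) c3=(275.95, 271.06)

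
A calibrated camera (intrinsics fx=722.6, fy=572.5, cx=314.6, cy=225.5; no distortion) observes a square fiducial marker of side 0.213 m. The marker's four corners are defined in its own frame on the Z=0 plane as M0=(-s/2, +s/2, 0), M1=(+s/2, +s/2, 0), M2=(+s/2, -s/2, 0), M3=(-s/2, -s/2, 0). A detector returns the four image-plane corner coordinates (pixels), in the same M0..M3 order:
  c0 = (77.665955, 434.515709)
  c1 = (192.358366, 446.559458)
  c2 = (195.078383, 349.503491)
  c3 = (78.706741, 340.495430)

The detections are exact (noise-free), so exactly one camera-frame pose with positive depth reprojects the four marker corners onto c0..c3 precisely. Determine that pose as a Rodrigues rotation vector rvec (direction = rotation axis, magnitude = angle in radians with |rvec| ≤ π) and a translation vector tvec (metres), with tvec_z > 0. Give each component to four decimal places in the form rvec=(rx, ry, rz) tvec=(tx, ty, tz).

rvec=(0.0779, 0.1974, 0.0432) tvec=(-0.3085, 0.3632, 1.2413)

Intrinsics K: fx=722.6, fy=572.5, cx=314.6, cy=225.5
Marker side s = 0.213 m; corners in marker frame (Z=0):
  M0 = (-0.1065, +0.1065, 0)
  M1 = (+0.1065, +0.1065, 0)
  M2 = (+0.1065, -0.1065, 0)
  M3 = (-0.1065, -0.1065, 0)
Detected image corners:
  c0 = (77.665955, 434.515709) px
  c1 = (192.358366, 446.559458) px
  c2 = (195.078383, 349.503491) px
  c3 = (78.706741, 340.495430) px
Planar DLT: solve 8×8 A·h = b for H (H[2,2]=1):
  H  [+521.11141 +0.16854 +134.98351]
  H  [-11.96737 +474.21904 +393.01506]
  H  [-0.15641 +0.06569 +1.00000]
B = K⁻¹H; ‖b₁‖=0.805639, ‖b₂‖=0.805639; λ = 2/(‖b₁‖+‖b₂‖) = 1.241251, sign → tz>0 ⇒ λ=+1.241251
r₁ = λ·B[:,0] = (+0.97967,+0.05053,-0.19415); r₂ = λ·B[:,1] = (-0.03521,+0.99605,+0.08154)
r₃ = r₁×r₂ = (+0.19750,-0.07305,+0.97758); SVD([r₁ r₂ r₃]) → R = UVᵀ:
  R  [+0.97967 -0.03521 +0.19750]
  R  [+0.05053 +0.99605 -0.07305]
  R  [-0.19415 +0.08154 +0.97758]
t = (-0.30854, +0.36319, +1.24125) m
tr R = 2.953295; θ = arccos((tr R − 1)/2) = 0.216536 rad = 12.407°
axis k = ((R−Rᵀ)₃₂, (R−Rᵀ)₁₃, (R−Rᵀ)₂₁) / (2 sinθ) = (+0.359761, +0.911460, +0.199530)
rvec = θ·k = (+0.077901, +0.197364, +0.043205)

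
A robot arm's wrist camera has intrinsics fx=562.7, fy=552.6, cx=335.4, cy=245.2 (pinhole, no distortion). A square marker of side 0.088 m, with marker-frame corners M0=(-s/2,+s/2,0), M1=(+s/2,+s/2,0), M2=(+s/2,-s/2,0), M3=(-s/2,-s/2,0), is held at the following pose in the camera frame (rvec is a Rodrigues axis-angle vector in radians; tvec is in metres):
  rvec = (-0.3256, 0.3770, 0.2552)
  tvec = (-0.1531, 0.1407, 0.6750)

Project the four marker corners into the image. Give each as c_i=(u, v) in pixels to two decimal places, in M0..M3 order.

Intrinsics K: fx=562.7, fy=552.6, cx=335.4, cy=245.2
Marker side s = 0.088 m; corners in marker frame (Z=0):
  M0 = (-0.0440, +0.0440, 0)
  M1 = (+0.0440, +0.0440, 0)
  M2 = (+0.0440, -0.0440, 0)
  M3 = (-0.0440, -0.0440, 0)
rvec = (-0.3256, 0.3770, 0.2552), |rvec| = θ = 0.55971 rad = 32.069°
Rodrigues: sinθ=0.53094, 1−cosθ=0.15259; R = I + sinθ·[k]× + (1−cosθ)·[k]×²:
    [+0.89905 -0.30187 +0.31715]
    [+0.18229 +0.91664 +0.35573]
    [-0.39810 -0.26200 +0.87913]
t = (-0.1531, 0.1407, 0.6750) m
M0: Pc = R·M0+t = (-0.20594, +0.17301, +0.68099); u = 562.7·(-0.20594)/0.68099 + 335.4 = 165.2315, v = 552.6·(+0.17301)/0.68099 + 245.2 = 385.5931
M1: Pc = R·M1+t = (-0.12682, +0.18905, +0.64596); u = 562.7·(-0.12682)/0.64596 + 335.4 = 224.9218, v = 552.6·(+0.18905)/0.64596 + 245.2 = 406.9304
M2: Pc = R·M2+t = (-0.10026, +0.10839, +0.66901); u = 562.7·(-0.10026)/0.66901 + 335.4 = 251.0727, v = 552.6·(+0.10839)/0.66901 + 245.2 = 334.7285
M3: Pc = R·M3+t = (-0.17938, +0.09235, +0.70404); u = 562.7·(-0.17938)/0.70404 + 335.4 = 192.0358, v = 552.6·(+0.09235)/0.70404 + 245.2 = 317.6826

c0=(165.23, 385.59) c1=(224.92, 406.93) c2=(251.07, 334.73) c3=(192.04, 317.68)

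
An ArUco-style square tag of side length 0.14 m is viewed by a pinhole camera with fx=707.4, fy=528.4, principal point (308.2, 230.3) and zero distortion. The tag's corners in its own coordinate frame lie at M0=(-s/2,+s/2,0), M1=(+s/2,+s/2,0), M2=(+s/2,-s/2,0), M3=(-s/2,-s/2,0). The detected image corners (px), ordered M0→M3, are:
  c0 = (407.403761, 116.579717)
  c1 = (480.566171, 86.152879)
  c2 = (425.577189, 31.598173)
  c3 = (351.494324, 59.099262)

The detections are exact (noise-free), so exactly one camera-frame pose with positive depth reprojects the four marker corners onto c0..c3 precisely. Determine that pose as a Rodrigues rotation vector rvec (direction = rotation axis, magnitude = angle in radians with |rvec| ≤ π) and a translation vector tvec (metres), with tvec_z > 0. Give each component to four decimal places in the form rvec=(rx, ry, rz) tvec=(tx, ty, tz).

Intrinsics K: fx=707.4, fy=528.4, cx=308.2, cy=230.3
Marker side s = 0.14 m; corners in marker frame (Z=0):
  M0 = (-0.0700, +0.0700, 0)
  M1 = (+0.0700, +0.0700, 0)
  M2 = (+0.0700, -0.0700, 0)
  M3 = (-0.0700, -0.0700, 0)
Detected image corners:
  c0 = (407.403761, 116.579717) px
  c1 = (480.566171, 86.152879) px
  c2 = (425.577189, 31.598173) px
  c3 = (351.494324, 59.099262) px
Planar DLT: solve 8×8 A·h = b for H (H[2,2]=1):
  H  [+651.50883 +338.57239 +416.77015]
  H  [-184.64989 +389.78506 +72.78115]
  H  [+0.30174 -0.13795 +1.00000]
B = K⁻¹H; ‖b₁‖=0.972485, ‖b₂‖=0.972485; λ = 2/(‖b₁‖+‖b₂‖) = 1.028294, sign → tz>0 ⇒ λ=+1.028294
r₁ = λ·B[:,0] = (+0.81187,-0.49457,+0.31027); r₂ = λ·B[:,1] = (+0.55396,+0.82037,-0.14186)
r₃ = r₁×r₂ = (-0.18438,+0.28705,+0.94000); SVD([r₁ r₂ r₃]) → R = UVᵀ:
  R  [+0.81187 +0.55396 -0.18438]
  R  [-0.49457 +0.82037 +0.28705]
  R  [+0.31027 -0.14186 +0.94000]
t = (+0.15782, -0.30654, +1.02829) m
tr R = 2.572241; θ = arccos((tr R − 1)/2) = 0.666289 rad = 38.176°
axis k = ((R−Rᵀ)₃₂, (R−Rᵀ)₁₃, (R−Rᵀ)₂₁) / (2 sinθ) = (-0.346968, -0.400160, -0.848225)
rvec = θ·k = (-0.231181, -0.266622, -0.565163)

rvec=(-0.2312, -0.2666, -0.5652) tvec=(0.1578, -0.3065, 1.0283)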